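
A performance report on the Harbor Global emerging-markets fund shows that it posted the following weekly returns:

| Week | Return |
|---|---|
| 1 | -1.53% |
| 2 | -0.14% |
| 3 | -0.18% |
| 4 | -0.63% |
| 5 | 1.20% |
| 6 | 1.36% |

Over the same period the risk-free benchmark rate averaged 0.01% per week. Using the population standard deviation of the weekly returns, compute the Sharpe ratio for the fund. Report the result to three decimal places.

r̄ = (-1.53 − 0.14 − 0.18 − 0.63 + 1.2 + 1.36) / 6 = 0.0133%
Σ(r − r̄)² = (-1.53 − 0.0133)² + (-0.14 − 0.0133)² + … = 6.0783
population σ = √(6.0783 / 6) = √1.0131 = 1.0065%
Sharpe = (r̄ − rf) / σ = (0.0133 − 0.01) / 1.0065 = 0.0033 / 1.0065 = 0.0033

0.003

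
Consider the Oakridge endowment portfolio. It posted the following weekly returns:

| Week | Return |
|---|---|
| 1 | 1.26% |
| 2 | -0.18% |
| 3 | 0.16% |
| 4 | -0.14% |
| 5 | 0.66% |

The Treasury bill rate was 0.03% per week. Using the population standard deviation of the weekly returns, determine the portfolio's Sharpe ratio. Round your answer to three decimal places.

μ = (1.26 − 0.18 + 0.16 − 0.14 + 0.66) / 5 = 0.3520%
Σ(r − μ)² = (1.26 − 0.3520)² + (-0.18 − 0.3520)² + (0.16 − 0.3520)² + … = 1.4813
σ = √[1.4813 / 5] = 0.5443%
Sharpe = (μ − rf) / σ = (0.3520 − 0.03) / 0.5443 = 0.3220 / 0.5443 = 0.5916

0.592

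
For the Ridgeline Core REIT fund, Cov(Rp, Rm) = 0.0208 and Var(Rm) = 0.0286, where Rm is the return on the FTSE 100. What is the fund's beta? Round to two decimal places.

0.73

β = Cov(Rp, Rm) / Var(Rm) = 0.0208 / 0.0286 = 0.7273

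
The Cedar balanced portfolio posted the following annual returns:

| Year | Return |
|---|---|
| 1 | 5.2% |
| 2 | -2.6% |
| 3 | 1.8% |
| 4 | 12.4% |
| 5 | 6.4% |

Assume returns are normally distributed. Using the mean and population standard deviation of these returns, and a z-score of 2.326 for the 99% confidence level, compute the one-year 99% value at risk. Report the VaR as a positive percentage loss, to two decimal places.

6.95

Mean return r̄ = 23.20 / 5 = 4.6400%
Σ(r − r̄)² = (5.2 − 4.6400)² + (-2.6 − 4.6400)² + … = 124.1120
population σ = √(124.1120 / 5) = √24.8224 = 4.9822%
VaR = −(r̄ − z·σ) = −(4.6400 − 2.326 × 4.9822) = −(-6.9486) = 6.9486%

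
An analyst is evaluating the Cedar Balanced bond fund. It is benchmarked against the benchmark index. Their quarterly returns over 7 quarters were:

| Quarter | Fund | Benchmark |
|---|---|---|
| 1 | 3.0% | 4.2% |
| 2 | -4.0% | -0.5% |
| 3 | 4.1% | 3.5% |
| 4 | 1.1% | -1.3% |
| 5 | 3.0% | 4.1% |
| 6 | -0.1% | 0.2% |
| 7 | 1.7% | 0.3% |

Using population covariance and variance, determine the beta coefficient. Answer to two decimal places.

r̄p = 1.2571%,  r̄m = 1.5000%
Cov = Σ(rp − r̄p)(rm − r̄m) / 7 = 3.8729
Var(rm) = Σ(rm − r̄m)² / 7 = 4.7171
β = Cov / Var = 3.8729 / 4.7171 = 0.8210

0.82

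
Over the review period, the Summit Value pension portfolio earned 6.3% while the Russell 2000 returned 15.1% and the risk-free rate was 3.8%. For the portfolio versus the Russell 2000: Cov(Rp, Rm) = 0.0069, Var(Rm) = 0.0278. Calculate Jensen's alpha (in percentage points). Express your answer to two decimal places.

β = Cov / Var = 0.0069 / 0.0278 = 0.2482
E[R] = Rf + β(Rm − Rf) = 3.8% + 0.2482 × (15.1% − 3.8%) = 6.6047%
α = Rp − E[R] = 6.3% − 6.6047% = -0.3047

-0.30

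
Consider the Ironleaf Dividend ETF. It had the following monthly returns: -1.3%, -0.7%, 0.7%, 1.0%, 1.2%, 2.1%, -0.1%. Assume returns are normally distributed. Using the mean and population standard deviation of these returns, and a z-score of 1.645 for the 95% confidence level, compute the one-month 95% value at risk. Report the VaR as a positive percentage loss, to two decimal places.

1.38

r̄ = (-1.3 − 0.7 + 0.7 + 1 + 1.2 + 2.1 − 0.1) / 7 = 0.4143%
Population std dev = √[8.3286 / 7] = 1.0908%
VaR = −(r̄ − z·σ) = −(0.4143 − 1.645 × 1.0908) = −(-1.3801) = 1.3801%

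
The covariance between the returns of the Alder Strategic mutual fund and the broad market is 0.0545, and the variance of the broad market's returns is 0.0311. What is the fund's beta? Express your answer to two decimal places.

β = Cov(Rp, Rm) / Var(Rm) = 0.0545 / 0.0311 = 1.7524

1.75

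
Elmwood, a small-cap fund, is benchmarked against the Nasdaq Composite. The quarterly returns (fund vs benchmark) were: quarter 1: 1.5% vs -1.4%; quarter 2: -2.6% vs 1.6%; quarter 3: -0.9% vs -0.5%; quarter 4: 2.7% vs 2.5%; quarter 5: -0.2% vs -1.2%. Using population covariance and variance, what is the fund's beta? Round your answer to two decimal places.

0.09

r̄p = 0.1000%,  r̄m = 0.2000%
Cov = Σ(rp − r̄p)(rm − r̄m) / 5 = 0.2160
Var(rm) = Σ(rm − r̄m)² / 5 = 2.4520
β = Cov / Var = 0.2160 / 2.4520 = 0.0881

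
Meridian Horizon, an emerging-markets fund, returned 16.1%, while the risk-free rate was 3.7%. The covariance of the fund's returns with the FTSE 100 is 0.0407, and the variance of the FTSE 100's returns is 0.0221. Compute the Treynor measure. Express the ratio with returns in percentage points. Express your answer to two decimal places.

β = Cov / Var = 0.0407 / 0.0221 = 1.8416
Treynor = (Rp − Rf) / β = (16.1% − 3.7%) / 1.8416 = 12.40 / 1.8416 = 6.7333

6.73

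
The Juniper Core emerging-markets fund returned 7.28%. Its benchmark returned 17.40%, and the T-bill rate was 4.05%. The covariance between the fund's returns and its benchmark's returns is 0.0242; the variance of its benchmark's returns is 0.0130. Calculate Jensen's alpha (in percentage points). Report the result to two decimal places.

β = Cov / Var = 0.0242 / 0.0130 = 1.8615
E[R] = Rf + β(Rm − Rf) = 4.05% + 1.8615 × (17.40% − 4.05%) = 28.9010%
α = Rp − E[R] = 7.28% − 28.9010% = -21.6210

-21.62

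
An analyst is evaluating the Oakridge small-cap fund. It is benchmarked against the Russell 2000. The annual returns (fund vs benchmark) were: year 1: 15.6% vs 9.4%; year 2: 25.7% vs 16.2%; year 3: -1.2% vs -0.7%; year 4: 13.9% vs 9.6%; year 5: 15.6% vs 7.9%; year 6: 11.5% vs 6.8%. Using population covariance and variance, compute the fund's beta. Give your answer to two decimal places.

1.57

r̄p = 13.5167%,  r̄m = 8.2000%
Cov = Σ(rp − r̄p)(rm − r̄m) / 6 = 38.9467
Var(rm) = Σ(rm − r̄m)² / 6 = 24.7767
β = Cov / Var = 38.9467 / 24.7767 = 1.5719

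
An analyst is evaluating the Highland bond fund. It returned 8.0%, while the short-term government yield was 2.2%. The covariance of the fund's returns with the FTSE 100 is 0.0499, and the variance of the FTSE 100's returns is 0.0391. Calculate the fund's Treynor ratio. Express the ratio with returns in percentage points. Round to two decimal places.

β = Cov / Var = 0.0499 / 0.0391 = 1.2762
Treynor = (Rp − Rf) / β = (8.0% − 2.2%) / 1.2762 = 5.80 / 1.2762 = 4.5447

4.54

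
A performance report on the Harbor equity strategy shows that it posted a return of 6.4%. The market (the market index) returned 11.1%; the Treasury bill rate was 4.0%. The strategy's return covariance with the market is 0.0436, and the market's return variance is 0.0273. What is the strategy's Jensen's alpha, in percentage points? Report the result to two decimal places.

-8.94

β = Cov / Var = 0.0436 / 0.0273 = 1.5971
E[R] = Rf + β(Rm − Rf) = 4.0% + 1.5971 × (11.1% − 4.0%) = 15.3394%
α = Rp − E[R] = 6.4% − 15.3394% = -8.9394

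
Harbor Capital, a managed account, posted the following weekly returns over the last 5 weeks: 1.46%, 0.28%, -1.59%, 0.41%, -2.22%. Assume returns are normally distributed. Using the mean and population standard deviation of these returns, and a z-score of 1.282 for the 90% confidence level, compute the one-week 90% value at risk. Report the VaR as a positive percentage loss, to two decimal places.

2.08

r̄ = (1.46 + 0.28 − 1.59 + 0.41 − 2.22) / 5 = -1.660 / 5 = -0.3320%
Σ(r − r̄)² = 9.2835; population σ = √(9.2835/5) = 1.3626%
VaR = −(r̄ − z·σ) = −(-0.3320 − 1.282 × 1.3626) = −(-2.0789) = 2.0789%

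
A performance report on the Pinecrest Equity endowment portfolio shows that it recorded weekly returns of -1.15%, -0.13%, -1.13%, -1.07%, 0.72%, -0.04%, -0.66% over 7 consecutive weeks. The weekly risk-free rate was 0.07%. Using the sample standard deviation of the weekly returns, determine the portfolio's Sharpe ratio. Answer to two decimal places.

μ = (-1.15 − 0.13 − 1.13 − 1.07 + 0.72 − 0.04 − 0.66) / 7 = -0.4943%
Sample σ = √[Σ(r − μ)² / 6] = √[3.0066 / 6] = √0.5011 = 0.7079%
Sharpe = (μ − rf) / σ = (-0.4943 − 0.07) / 0.7079 = -0.5643 / 0.7079 = -0.7971

-0.80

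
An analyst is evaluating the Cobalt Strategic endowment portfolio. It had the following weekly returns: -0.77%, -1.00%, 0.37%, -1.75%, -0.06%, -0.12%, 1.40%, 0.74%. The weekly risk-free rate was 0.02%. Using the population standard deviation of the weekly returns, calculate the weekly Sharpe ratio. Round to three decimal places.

Mean return r̄ = -1.190 / 8 = -0.1488%
Σ(r − r̄)² = (-0.77 − (-0.1488))² + (-1 − (-0.1488))² + … = 7.1409
population σ = √(7.1409 / 8) = √0.8926 = 0.9448%
Sharpe = (r̄ − rf) / σ = (-0.1488 − 0.02) / 0.9448 = -0.1688 / 0.9448 = -0.1787

-0.179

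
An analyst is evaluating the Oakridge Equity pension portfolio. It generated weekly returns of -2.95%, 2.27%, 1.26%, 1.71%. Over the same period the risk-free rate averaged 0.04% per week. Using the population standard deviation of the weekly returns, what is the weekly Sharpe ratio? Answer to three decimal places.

Mean return r̄ = 2.290 / 4 = 0.5725%
Population std dev = √[17.0561 / 4] = 2.0650%
Sharpe = (r̄ − rf) / σ = (0.5725 − 0.04) / 2.0650 = 0.5325 / 2.0650 = 0.2579

0.258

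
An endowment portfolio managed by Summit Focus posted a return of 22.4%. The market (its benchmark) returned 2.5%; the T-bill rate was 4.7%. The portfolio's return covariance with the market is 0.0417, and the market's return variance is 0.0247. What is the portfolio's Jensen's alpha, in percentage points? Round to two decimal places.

21.41

β = Cov / Var = 0.0417 / 0.0247 = 1.6883
E[R] = Rf + β(Rm − Rf) = 4.7% + 1.6883 × (2.5% − 4.7%) = 0.9857%
α = Rp − E[R] = 22.4% − 0.9857% = 21.4143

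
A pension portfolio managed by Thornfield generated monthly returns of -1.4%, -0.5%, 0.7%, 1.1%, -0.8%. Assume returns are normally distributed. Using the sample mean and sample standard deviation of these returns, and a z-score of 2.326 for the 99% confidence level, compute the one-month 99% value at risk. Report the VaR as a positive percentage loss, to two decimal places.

r̄ = (-1.4 − 0.5 + 0.7 + 1.1 − 0.8) / 5 = -0.90 / 5 = -0.1800%
Sample σ = √[Σ(r − r̄)² / 4] = √[4.3880 / 4] = √1.0970 = 1.0474%
VaR = −(r̄ − z·σ) = −(-0.1800 − 2.326 × 1.0474) = −(-2.6163) = 2.6163%

2.62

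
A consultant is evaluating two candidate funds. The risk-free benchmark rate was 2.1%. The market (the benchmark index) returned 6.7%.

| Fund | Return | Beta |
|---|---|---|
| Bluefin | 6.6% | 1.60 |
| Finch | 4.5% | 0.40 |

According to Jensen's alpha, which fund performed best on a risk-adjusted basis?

Bluefin: α = 6.6% − [2.1% + 1.60 × (6.7% − 2.1%)] = -2.860
Finch: α = 4.5% − [2.1% + 0.40 × (6.7% − 2.1%)] = 0.560
Highest: Finch (0.560).

Finch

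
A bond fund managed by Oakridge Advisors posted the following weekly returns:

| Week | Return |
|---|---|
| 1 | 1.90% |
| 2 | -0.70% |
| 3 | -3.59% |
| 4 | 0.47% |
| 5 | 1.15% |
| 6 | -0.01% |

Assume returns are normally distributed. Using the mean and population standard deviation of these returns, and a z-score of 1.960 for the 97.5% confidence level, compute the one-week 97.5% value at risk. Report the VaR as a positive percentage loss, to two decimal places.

μ = (1.9 − 0.7 − 3.59 + 0.47 + 1.15 − 0.01) / 6 = -0.1300%
Σ(r − μ)² = 18.4302; population σ = √(18.4302/6) = 1.7526%
VaR = −(μ − z·σ) = −(-0.1300 − 1.960 × 1.7526) = −(-3.5651) = 3.5651%

3.57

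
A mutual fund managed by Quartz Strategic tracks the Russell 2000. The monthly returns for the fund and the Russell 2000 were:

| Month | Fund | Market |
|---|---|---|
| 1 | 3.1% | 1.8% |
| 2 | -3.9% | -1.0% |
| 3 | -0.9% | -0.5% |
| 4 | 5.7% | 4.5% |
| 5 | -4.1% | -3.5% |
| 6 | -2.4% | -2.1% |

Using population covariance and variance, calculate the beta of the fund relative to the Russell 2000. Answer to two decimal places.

1.32

r̄p = -0.4167%,  r̄m = -0.1333%
Cov = Σ(rp − r̄p)(rm − r̄m) / 6 = 9.1061
Var(rm) = Σ(rm − r̄m)² / 6 = 6.8822
β = Cov / Var = 9.1061 / 6.8822 = 1.3231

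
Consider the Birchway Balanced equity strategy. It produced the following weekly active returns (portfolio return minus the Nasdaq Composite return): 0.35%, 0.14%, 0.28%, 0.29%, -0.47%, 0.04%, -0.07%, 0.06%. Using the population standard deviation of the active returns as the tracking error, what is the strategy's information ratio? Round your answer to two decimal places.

Mean return r̄ = 0.620 / 8 = 0.0775%
Population std dev = √[0.4876 / 8] = 0.2469%
IR = r̄ / tracking error = 0.0775 / 0.2469 = 0.3139

0.31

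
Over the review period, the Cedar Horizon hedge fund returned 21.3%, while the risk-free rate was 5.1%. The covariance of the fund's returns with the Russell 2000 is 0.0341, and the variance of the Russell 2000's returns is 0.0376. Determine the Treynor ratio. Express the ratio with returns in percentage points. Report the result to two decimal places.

β = Cov / Var = 0.0341 / 0.0376 = 0.9069
Treynor = (Rp − Rf) / β = (21.3% − 5.1%) / 0.9069 = 16.20 / 0.9069 = 17.8630

17.86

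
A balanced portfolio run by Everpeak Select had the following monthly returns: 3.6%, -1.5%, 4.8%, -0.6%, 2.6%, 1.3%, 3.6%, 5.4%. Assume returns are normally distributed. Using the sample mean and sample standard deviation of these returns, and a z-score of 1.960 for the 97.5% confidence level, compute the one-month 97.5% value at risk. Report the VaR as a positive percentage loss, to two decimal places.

μ = (3.6 − 1.5 + 4.8 − 0.6 + 2.6 + 1.3 + 3.6 + 5.4) / 8 = 19.20 / 8 = 2.4000%
Sample σ = √[Σ(r − μ)² / 7] = √[43.1000 / 7] = √6.1571 = 2.4814%
VaR = −(μ − z·σ) = −(2.4000 − 1.960 × 2.4814) = −(-2.4635) = 2.4635%

2.46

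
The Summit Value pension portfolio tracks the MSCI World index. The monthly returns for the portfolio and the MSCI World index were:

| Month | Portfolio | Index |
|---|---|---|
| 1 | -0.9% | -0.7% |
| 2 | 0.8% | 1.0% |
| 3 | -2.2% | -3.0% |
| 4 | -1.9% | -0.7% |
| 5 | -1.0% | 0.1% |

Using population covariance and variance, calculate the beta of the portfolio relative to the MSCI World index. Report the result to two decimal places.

r̄p = -1.0400%,  r̄m = -0.6600%
Cov = Σ(rp − r̄p)(rm − r̄m) / 5 = 1.1656
Var(rm) = Σ(rm − r̄m)² / 5 = 1.7624
β = Cov / Var = 1.1656 / 1.7624 = 0.6614

0.66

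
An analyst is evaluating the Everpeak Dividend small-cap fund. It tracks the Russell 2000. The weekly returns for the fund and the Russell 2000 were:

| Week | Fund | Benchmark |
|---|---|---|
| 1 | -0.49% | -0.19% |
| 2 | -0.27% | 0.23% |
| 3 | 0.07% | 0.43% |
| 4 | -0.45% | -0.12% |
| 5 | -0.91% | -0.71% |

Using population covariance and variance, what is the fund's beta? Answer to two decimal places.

r̄p = -0.4100%,  r̄m = -0.0720%
Cov = Σ(rp − r̄p)(rm − r̄m) / 5 = 0.1227
Var(rm) = Σ(rm − r̄m)² / 5 = 0.1533
β = Cov / Var = 0.1227 / 0.1533 = 0.8004

0.80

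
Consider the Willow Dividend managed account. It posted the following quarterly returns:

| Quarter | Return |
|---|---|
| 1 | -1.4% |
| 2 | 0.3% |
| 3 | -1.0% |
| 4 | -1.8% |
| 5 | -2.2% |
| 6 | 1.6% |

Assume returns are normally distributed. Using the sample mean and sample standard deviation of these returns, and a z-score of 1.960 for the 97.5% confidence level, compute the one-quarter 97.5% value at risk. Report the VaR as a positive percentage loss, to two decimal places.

3.57

Mean return r̄ = -4.50 / 6 = -0.7500%
Σ(r − r̄)² = 10.3150; sample σ = √(10.3150/5) = 1.4363%
VaR = −(r̄ − z·σ) = −(-0.7500 − 1.960 × 1.4363) = −(-3.5651) = 3.5651%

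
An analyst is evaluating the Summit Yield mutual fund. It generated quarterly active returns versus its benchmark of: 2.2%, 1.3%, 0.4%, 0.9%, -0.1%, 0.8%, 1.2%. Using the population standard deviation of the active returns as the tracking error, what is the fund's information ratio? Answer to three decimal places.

1.421

r̄ = (2.2 + 1.3 + 0.4 + 0.9 − 0.1 + 0.8 + 1.2) / 7 = 0.9571%
Σ(r − r̄)² = (2.2 − 0.9571)² + (1.3 − 0.9571)² + … = 3.1771
σ = √[3.1771 / 7] = 0.6737%
IR = r̄ / tracking error = 0.9571 / 0.6737 = 1.4207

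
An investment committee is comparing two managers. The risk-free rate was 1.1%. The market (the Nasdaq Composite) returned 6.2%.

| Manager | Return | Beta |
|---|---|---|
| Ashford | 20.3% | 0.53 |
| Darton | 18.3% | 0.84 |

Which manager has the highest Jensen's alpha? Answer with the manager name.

Ashford: α = 20.3% − [1.1% + 0.53 × (6.2% − 1.1%)] = 16.497
Darton: α = 18.3% − [1.1% + 0.84 × (6.2% − 1.1%)] = 12.916
Highest: Ashford (16.497).

Ashford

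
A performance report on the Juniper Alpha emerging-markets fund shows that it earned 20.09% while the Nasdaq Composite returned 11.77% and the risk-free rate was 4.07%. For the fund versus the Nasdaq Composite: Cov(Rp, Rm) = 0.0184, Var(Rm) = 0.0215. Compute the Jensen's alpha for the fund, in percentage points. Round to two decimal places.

9.43

β = Cov / Var = 0.0184 / 0.0215 = 0.8558
E[R] = Rf + β(Rm − Rf) = 4.07% + 0.8558 × (11.77% − 4.07%) = 10.6597%
α = Rp − E[R] = 20.09% − 10.6597% = 9.4303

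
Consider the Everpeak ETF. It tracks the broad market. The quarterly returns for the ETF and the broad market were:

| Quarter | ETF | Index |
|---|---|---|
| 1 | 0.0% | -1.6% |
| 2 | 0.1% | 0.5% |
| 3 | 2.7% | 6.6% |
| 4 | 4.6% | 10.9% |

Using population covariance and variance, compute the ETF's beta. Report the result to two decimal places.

r̄p = 1.8500%,  r̄m = 4.1000%
Cov = Σ(rp − r̄p)(rm − r̄m) / 4 = 9.4175
Var(rm) = Σ(rm − r̄m)² / 4 = 24.4850
β = Cov / Var = 9.4175 / 24.4850 = 0.3846

0.38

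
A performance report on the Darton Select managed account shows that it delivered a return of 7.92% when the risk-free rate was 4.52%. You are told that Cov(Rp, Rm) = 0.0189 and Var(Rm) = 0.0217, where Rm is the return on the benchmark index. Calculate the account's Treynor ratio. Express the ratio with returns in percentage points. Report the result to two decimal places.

β = Cov / Var = 0.0189 / 0.0217 = 0.8710
Treynor = (Rp − Rf) / β = (7.92% − 4.52%) / 0.8710 = 3.40 / 0.8710 = 3.9036

3.90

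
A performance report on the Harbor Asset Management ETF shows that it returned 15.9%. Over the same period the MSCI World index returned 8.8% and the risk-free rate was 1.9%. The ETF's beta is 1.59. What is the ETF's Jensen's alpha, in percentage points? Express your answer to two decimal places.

3.03

CAPM expected return = Rf + β(Rm − Rf) = 1.9% + 1.59 × (8.8% − 1.9%) = 1.9 + 1.59 × 6.90 = 12.8710%
Jensen's α = Rp − E[R] = 15.9% − 12.8710% = 3.0290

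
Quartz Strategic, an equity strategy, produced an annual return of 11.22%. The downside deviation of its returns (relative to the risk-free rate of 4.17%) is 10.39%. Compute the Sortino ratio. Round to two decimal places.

Sortino = (Rp − Rf) / σd = (11.22% − 4.17%) / 10.39% = 7.05% / 10.39% = 0.6785

0.68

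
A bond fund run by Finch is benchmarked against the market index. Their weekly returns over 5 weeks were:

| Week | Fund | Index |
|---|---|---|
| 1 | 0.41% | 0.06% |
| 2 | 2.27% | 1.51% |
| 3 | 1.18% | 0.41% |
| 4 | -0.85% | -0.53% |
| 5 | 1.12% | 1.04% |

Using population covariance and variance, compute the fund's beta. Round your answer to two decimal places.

r̄p = 0.8260%,  r̄m = 0.4980%
Cov = Σ(rp − r̄p)(rm − r̄m) / 5 = 0.6989
Var(rm) = Σ(rm − r̄m)² / 5 = 0.5149
β = Cov / Var = 0.6989 / 0.5149 = 1.3574

1.36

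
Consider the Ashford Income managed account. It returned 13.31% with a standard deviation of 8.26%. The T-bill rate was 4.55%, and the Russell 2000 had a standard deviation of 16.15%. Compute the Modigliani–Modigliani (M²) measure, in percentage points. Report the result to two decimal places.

Sharpe = (Rp − Rf) / σp = (13.31% − 4.55%) / 8.26% = 1.0605
M² = Rf + Sharpe × σm = 4.55% + 1.0605 × 16.15% = 21.6771%

21.68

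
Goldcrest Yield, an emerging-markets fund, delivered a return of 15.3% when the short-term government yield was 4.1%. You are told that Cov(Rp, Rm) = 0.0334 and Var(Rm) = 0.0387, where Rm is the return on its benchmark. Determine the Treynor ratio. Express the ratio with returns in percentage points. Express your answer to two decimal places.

12.98

β = Cov / Var = 0.0334 / 0.0387 = 0.8630
Treynor = (Rp − Rf) / β = (15.3% − 4.1%) / 0.8630 = 11.20 / 0.8630 = 12.9780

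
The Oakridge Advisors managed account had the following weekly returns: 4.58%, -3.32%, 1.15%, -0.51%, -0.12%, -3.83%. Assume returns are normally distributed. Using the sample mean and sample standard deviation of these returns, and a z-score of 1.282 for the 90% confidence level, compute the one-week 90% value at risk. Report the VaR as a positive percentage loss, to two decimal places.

4.30

Mean return r̄ = -2.050 / 6 = -0.3417%
Sample std dev = √[47.5643 / 5] = 3.0843%
VaR = −(r̄ − z·σ) = −(-0.3417 − 1.282 × 3.0843) = −(-4.2958) = 4.2958%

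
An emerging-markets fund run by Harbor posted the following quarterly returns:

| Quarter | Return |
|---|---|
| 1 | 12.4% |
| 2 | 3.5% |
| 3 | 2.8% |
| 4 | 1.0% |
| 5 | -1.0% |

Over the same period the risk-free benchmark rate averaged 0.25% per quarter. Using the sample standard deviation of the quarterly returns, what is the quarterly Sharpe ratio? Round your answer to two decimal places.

Mean return r̄ = 18.70 / 5 = 3.7400%
Σ(r − r̄)² = 105.9120; sample σ = √(105.9120/4) = 5.1457%
Sharpe = (r̄ − rf) / σ = (3.7400 − 0.25) / 5.1457 = 3.4900 / 5.1457 = 0.6782

0.68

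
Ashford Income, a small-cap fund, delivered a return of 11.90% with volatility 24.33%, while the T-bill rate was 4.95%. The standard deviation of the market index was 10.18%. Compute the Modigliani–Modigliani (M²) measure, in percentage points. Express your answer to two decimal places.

Sharpe = (Rp − Rf) / σp = (11.90% − 4.95%) / 24.33% = 0.2857
M² = Rf + Sharpe × σm = 4.95% + 0.2857 × 10.18% = 7.8584%

7.86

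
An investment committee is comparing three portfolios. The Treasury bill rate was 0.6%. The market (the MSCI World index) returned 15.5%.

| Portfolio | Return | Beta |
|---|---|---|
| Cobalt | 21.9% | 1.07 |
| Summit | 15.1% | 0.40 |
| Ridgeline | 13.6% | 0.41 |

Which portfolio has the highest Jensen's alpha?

Cobalt: α = 21.9% − [0.6% + 1.07 × (15.5% − 0.6%)] = 5.357
Summit: α = 15.1% − [0.6% + 0.40 × (15.5% − 0.6%)] = 8.540
Ridgeline: α = 13.6% − [0.6% + 0.41 × (15.5% − 0.6%)] = 6.891
Highest: Summit (8.540).

Summit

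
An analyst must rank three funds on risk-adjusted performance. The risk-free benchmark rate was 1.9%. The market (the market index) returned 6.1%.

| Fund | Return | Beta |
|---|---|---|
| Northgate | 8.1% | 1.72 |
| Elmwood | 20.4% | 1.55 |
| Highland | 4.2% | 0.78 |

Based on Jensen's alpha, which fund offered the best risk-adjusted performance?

Northgate: α = 8.1% − [1.9% + 1.72 × (6.1% − 1.9%)] = -1.024
Elmwood: α = 20.4% − [1.9% + 1.55 × (6.1% − 1.9%)] = 11.990
Highland: α = 4.2% − [1.9% + 0.78 × (6.1% − 1.9%)] = -0.976
Highest: Elmwood (11.990).

Elmwood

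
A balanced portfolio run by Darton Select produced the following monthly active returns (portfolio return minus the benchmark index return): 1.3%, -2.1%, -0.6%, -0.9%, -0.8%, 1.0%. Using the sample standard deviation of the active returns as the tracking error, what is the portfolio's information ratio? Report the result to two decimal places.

Mean return μ = -2.10 / 6 = -0.3500%
Σ(r − μ)² = (1.3 − (-0.3500))² + (-2.1 − (-0.3500))² + (-0.6 − (-0.3500))² + … = 8.1750
σ = √[8.1750 / 5] = 1.2787%
IR = μ / tracking error = -0.3500 / 1.2787 = -0.2737

-0.27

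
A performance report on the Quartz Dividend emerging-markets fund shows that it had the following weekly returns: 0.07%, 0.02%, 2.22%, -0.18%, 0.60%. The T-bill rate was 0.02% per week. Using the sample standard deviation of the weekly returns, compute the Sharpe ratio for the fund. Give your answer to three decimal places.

0.537

Mean return r̄ = 2.730 / 5 = 0.5460%
Sample std dev = √[3.8355 / 4] = 0.9792%
Sharpe = (r̄ − rf) / σ = (0.5460 − 0.02) / 0.9792 = 0.5260 / 0.9792 = 0.5372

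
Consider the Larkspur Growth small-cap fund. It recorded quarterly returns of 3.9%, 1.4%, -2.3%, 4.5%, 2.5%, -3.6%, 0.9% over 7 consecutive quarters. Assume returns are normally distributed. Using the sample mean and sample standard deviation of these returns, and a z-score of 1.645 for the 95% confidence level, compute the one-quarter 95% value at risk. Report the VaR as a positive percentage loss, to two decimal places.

3.94

r̄ = (3.9 + 1.4 − 2.3 + 4.5 + 2.5 − 3.6 + 0.9) / 7 = 7.30 / 7 = 1.0429%
Sample σ = √[Σ(r − r̄)² / 6] = √[55.1171 / 6] = √9.1862 = 3.0309%
VaR = −(r̄ − z·σ) = −(1.0429 − 1.645 × 3.0309) = −(-3.9429) = 3.9429%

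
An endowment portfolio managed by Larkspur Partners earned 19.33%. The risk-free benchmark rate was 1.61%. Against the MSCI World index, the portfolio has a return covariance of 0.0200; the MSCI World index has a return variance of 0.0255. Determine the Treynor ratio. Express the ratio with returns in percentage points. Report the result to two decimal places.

β = Cov / Var = 0.0200 / 0.0255 = 0.7843
Treynor = (Rp − Rf) / β = (19.33% − 1.61%) / 0.7843 = 17.72 / 0.7843 = 22.5934

22.59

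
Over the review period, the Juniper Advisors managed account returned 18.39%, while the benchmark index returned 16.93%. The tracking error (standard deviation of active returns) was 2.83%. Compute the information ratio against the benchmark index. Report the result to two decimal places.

IR = (Rp − Rb) / TE = (18.39% − 16.93%) / 2.83% = 1.46% / 2.83% = 0.5159

0.52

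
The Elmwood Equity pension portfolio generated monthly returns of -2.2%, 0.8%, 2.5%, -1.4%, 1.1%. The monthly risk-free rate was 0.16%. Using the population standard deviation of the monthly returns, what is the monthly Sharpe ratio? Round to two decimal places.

r̄ = (-2.2 + 0.8 + 2.5 − 1.4 + 1.1) / 5 = 0.1600%
Population std dev = √[14.7720 / 5] = 1.7188%
Sharpe = (r̄ − rf) / σ = (0.1600 − 0.16) / 1.7188 = 0.0000 / 1.7188 = 0.0000

0.00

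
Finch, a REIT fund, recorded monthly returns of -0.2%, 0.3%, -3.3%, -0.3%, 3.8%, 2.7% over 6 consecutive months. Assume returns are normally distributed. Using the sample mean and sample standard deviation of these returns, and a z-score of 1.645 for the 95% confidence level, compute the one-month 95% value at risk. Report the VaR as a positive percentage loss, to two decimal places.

μ = (-0.2 + 0.3 − 3.3 − 0.3 + 3.8 + 2.7) / 6 = 3.00 / 6 = 0.5000%
Σ(r − μ)² = (-0.2 − 0.5000)² + (0.3 − 0.5000)² + … = 31.3400
sample σ = √(31.3400 / 5) = √6.2680 = 2.5036%
VaR = −(μ − z·σ) = −(0.5000 − 1.645 × 2.5036) = −(-3.6184) = 3.6184%

3.62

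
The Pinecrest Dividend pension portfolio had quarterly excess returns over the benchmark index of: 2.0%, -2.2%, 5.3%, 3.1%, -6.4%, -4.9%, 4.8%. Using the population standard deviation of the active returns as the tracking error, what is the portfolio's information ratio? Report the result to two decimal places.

0.06

r̄ = (2 − 2.2 + 5.3 + 3.1 − 6.4 − 4.9 + 4.8) / 7 = 0.2429%
Σ(r − r̄)² = (2 − 0.2429)² + (-2.2 − 0.2429)² + … = 134.1371
σ = √[134.1371 / 7] = 4.3775%
IR = r̄ / tracking error = 0.2429 / 4.3775 = 0.0555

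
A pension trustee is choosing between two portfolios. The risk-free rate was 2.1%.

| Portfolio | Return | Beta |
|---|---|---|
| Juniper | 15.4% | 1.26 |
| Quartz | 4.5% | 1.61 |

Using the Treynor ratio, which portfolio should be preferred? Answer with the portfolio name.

Juniper

Juniper: Treynor = (15.4% − 2.1%) / 1.26 = 10.556
Quartz: Treynor = (4.5% − 2.1%) / 1.61 = 1.491
Highest: Juniper (10.556).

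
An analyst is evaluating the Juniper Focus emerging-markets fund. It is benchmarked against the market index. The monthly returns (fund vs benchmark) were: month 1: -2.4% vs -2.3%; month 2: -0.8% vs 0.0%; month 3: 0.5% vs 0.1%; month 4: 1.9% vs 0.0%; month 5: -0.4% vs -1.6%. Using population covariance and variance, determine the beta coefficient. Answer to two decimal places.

1.07

r̄p = -0.2400%,  r̄m = -0.7600%
Cov = Σ(rp − r̄p)(rm − r̄m) / 5 = 1.0596
Var(rm) = Σ(rm − r̄m)² / 5 = 0.9944
β = Cov / Var = 1.0596 / 0.9944 = 1.0656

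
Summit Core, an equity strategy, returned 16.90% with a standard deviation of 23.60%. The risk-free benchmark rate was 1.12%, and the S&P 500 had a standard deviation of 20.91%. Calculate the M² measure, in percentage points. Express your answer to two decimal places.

Sharpe = (Rp − Rf) / σp = (16.90% − 1.12%) / 23.60% = 0.6686
M² = Rf + Sharpe × σm = 1.12% + 0.6686 × 20.91% = 15.1004%

15.10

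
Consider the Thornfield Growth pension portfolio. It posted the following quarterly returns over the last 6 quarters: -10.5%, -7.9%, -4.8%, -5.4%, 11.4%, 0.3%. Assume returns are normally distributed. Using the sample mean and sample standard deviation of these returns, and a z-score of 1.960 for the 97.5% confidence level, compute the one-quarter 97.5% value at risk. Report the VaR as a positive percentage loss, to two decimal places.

r̄ = (-10.5 − 7.9 − 4.8 − 5.4 + 11.4 + 0.3) / 6 = -16.90 / 6 = -2.8167%
Sample std dev = √[307.3083 / 5] = 7.8397%
VaR = −(r̄ − z·σ) = −(-2.8167 − 1.960 × 7.8397) = −(-18.1825) = 18.1825%

18.18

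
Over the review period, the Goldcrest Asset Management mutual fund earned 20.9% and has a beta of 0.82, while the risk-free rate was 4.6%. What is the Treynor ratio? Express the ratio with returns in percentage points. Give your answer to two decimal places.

Treynor = (Rp − Rf) / β = (20.9% − 4.6%) / 0.82 = 16.30 / 0.82 = 19.8780

19.88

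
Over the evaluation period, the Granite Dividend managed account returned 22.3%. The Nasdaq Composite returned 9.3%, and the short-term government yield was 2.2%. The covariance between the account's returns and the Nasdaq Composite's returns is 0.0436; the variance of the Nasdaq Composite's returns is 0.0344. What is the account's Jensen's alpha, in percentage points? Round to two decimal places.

β = Cov / Var = 0.0436 / 0.0344 = 1.2674
E[R] = Rf + β(Rm − Rf) = 2.2% + 1.2674 × (9.3% − 2.2%) = 11.1985%
α = Rp − E[R] = 22.3% − 11.1985% = 11.1015

11.10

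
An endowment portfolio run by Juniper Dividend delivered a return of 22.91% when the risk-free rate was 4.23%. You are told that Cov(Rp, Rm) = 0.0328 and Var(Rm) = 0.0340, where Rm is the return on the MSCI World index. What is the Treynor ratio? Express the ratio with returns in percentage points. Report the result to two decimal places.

β = Cov / Var = 0.0328 / 0.0340 = 0.9647
Treynor = (Rp − Rf) / β = (22.91% − 4.23%) / 0.9647 = 18.68 / 0.9647 = 19.3635

19.36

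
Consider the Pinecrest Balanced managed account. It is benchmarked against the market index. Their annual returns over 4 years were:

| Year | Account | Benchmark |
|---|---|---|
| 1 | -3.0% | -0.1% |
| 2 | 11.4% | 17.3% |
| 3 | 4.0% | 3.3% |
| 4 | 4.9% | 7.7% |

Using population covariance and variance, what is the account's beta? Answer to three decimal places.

r̄p = 4.3250%,  r̄m = 7.0500%
Cov = Σ(rp − r̄p)(rm − r̄m) / 4 = 31.6213
Var(rm) = Σ(rm − r̄m)² / 4 = 42.6675
β = Cov / Var = 31.6213 / 42.6675 = 0.7411

0.741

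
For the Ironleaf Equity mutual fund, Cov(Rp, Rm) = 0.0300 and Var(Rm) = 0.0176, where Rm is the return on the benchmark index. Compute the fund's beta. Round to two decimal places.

1.70

β = Cov(Rp, Rm) / Var(Rm) = 0.0300 / 0.0176 = 1.7045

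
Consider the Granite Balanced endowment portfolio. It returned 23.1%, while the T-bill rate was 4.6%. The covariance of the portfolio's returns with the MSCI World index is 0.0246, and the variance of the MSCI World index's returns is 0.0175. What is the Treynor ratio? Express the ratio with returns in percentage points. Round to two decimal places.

13.16

β = Cov / Var = 0.0246 / 0.0175 = 1.4057
Treynor = (Rp − Rf) / β = (23.1% − 4.6%) / 1.4057 = 18.50 / 1.4057 = 13.1607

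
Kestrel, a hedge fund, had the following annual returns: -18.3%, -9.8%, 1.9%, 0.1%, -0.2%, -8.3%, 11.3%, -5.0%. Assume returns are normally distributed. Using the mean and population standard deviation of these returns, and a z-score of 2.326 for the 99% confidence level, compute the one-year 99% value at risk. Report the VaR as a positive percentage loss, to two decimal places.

22.93

r̄ = (-18.3 − 9.8 + 1.9 + 0.1 − 0.2 − 8.3 + 11.3 − 5) / 8 = -28.30 / 8 = -3.5375%
Σ(r − r̄)² = (-18.3 − (-3.5375))² + (-9.8 − (-3.5375))² + … = 556.0588
population σ = √(556.0588 / 8) = √69.5074 = 8.3371%
VaR = −(r̄ − z·σ) = −(-3.5375 − 2.326 × 8.3371) = −(-22.9296) = 22.9296%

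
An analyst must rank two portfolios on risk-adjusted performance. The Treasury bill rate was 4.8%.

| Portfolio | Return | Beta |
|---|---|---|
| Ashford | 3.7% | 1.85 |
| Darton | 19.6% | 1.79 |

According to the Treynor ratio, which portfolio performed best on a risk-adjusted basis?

Darton

Ashford: Treynor = (3.7% − 4.8%) / 1.85 = -0.595
Darton: Treynor = (19.6% − 4.8%) / 1.79 = 8.268
Highest: Darton (8.268).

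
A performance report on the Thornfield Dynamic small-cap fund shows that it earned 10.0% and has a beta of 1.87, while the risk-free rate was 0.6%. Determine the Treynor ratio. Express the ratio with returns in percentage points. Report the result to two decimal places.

5.03

Treynor = (Rp − Rf) / β = (10.0% − 0.6%) / 1.87 = 9.40 / 1.87 = 5.0267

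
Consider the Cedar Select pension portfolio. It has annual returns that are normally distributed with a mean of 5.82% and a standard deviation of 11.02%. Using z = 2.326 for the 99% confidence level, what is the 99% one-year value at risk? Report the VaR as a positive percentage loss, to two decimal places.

VaR (as % loss) = −(μ − z·σ) = −(5.82% − 2.326 × 11.02%) = −(-19.81252%) = 19.81252%

19.81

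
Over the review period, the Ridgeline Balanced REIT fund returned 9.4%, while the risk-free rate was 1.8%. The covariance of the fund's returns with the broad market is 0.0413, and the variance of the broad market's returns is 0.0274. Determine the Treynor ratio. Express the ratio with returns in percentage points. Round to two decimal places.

5.04

β = Cov / Var = 0.0413 / 0.0274 = 1.5073
Treynor = (Rp − Rf) / β = (9.4% − 1.8%) / 1.5073 = 7.60 / 1.5073 = 5.0421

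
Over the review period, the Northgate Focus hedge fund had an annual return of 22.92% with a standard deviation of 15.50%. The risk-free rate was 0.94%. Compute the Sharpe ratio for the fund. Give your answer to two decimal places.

1.42

Sharpe = (Rp − Rf) / σp = (22.92% − 0.94%) / 15.50% = 21.98% / 15.50% = 1.4181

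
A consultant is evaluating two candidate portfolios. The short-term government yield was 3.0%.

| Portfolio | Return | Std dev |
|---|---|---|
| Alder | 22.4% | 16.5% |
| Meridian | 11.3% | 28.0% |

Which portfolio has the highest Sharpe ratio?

Alder

Alder: Sharpe ratio = (22.4% − 3.0%) / 16.5% = 1.176
Meridian: Sharpe ratio = (11.3% − 3.0%) / 28.0% = 0.296
Highest: Alder (1.176).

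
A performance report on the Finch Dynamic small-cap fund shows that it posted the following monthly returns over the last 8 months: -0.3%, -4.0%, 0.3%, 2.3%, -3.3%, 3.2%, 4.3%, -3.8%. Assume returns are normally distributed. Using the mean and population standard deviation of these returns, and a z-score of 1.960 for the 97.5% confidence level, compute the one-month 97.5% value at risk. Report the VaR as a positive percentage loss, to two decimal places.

Mean return r̄ = -1.30 / 8 = -0.1625%
Σ(r − r̄)² = (-0.3 − (-0.1625))² + (-4 − (-0.1625))² + … = 75.3188
population σ = √(75.3188 / 8) = √9.4149 = 3.0684%
VaR = −(r̄ − z·σ) = −(-0.1625 − 1.960 × 3.0684) = −(-6.1766) = 6.1766%

6.18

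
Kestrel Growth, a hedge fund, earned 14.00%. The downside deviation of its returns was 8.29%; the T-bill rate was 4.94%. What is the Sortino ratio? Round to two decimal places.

1.09

Sortino = (Rp − Rf) / σd = (14.00% − 4.94%) / 8.29% = 9.06% / 8.29% = 1.0929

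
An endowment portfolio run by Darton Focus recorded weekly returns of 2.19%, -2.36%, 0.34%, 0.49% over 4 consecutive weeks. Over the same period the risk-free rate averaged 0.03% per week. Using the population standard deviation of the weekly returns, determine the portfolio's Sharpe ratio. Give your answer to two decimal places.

0.08

r̄ = (2.19 − 2.36 + 0.34 + 0.49) / 4 = 0.1650%
Σ(r − r̄)² = 10.6125; population σ = √(10.6125/4) = 1.6288%
Sharpe = (r̄ − rf) / σ = (0.1650 − 0.03) / 1.6288 = 0.1350 / 1.6288 = 0.0829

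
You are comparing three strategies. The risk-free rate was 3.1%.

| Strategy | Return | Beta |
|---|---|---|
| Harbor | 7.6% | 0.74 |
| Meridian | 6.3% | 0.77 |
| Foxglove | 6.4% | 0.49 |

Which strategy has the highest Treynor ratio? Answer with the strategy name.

Harbor: Treynor = (7.6% − 3.1%) / 0.74 = 6.081
Meridian: Treynor = (6.3% − 3.1%) / 0.77 = 4.156
Foxglove: Treynor = (6.4% − 3.1%) / 0.49 = 6.735
Highest: Foxglove (6.735).

Foxglove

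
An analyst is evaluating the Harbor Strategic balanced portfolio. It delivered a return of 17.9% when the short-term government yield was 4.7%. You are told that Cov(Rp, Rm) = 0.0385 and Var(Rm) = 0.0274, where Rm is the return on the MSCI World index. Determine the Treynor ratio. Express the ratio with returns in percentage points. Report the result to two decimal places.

β = Cov / Var = 0.0385 / 0.0274 = 1.4051
Treynor = (Rp − Rf) / β = (17.9% − 4.7%) / 1.4051 = 13.20 / 1.4051 = 9.3943

9.39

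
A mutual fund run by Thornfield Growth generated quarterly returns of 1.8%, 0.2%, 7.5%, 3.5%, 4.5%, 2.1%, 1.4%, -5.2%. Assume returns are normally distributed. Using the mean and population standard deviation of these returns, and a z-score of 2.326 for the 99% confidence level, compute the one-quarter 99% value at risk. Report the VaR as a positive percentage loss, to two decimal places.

6.01

Mean return r̄ = 15.80 / 8 = 1.9750%
Σ(r − r̄)² = (1.8 − 1.9750)² + (0.2 − 1.9750)² + … = 94.2350
σ = √[94.2350 / 8] = 3.4321%
VaR = −(r̄ − z·σ) = −(1.9750 − 2.326 × 3.4321) = −(-6.0081) = 6.0081%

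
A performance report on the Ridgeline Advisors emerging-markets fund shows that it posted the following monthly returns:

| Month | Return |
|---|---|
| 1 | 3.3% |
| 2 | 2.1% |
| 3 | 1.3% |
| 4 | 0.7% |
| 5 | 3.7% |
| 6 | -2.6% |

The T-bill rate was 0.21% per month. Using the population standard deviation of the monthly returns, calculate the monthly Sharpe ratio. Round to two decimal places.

0.58

r̄ = (3.3 + 2.1 + 1.3 + 0.7 + 3.7 − 2.6) / 6 = 8.50 / 6 = 1.4167%
Σ(r − r̄)² = (3.3 − 1.4167)² + (2.1 − 1.4167)² + … = 25.8883
population σ = √(25.8883 / 6) = √4.3147 = 2.0772%
Sharpe = (r̄ − rf) / σ = (1.4167 − 0.21) / 2.0772 = 1.2067 / 2.0772 = 0.5809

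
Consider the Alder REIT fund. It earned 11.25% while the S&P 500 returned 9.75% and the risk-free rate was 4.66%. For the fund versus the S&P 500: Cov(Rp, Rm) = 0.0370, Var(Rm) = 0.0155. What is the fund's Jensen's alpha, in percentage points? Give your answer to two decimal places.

β = Cov / Var = 0.0370 / 0.0155 = 2.3871
E[R] = Rf + β(Rm − Rf) = 4.66% + 2.3871 × (9.75% − 4.66%) = 16.8103%
α = Rp − E[R] = 11.25% − 16.8103% = -5.5603

-5.56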